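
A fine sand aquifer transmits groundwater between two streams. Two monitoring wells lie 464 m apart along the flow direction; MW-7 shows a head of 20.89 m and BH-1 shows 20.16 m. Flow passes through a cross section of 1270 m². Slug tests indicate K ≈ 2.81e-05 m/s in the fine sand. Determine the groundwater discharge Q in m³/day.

4.85

Convert K: 2.81e-05 m/s × 86400 = 2.428 m/day.
Hydraulic gradient i = (20.89 − 20.16) / 464 = 0.73 / 464 = 0.001573.
Darcy's law: Q = K · A · i = 2.428 × 1270 × 0.001573 = 4.851 m³/day.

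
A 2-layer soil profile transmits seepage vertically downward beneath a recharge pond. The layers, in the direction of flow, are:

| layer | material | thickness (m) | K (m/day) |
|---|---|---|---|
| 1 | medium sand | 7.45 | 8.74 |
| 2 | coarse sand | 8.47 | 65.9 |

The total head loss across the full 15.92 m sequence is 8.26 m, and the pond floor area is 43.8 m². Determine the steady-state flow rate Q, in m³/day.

369

Flow is perpendicular to layering, so the layers act in series and the equivalent K is the thickness-weighted harmonic mean.
Total thickness L = 7.45 + 8.47 = 15.92 m.
Σ(b_i/K_i) = 7.45/8.74 + 8.47/65.9 = 0.9809 d.
K_eq = L / Σ(b_i/K_i) = 15.92 / 0.9809 = 16.23 m/day.
Q = K_eq · A · (Δh/L) = 16.23 × 43.8 × (8.26/15.92) = 368.8 m³/day.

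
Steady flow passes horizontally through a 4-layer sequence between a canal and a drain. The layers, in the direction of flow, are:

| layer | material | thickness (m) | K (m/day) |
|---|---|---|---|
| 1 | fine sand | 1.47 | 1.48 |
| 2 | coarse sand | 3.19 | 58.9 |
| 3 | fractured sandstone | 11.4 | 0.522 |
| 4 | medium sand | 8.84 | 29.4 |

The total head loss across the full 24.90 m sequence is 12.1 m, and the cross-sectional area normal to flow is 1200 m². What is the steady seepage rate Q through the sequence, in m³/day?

Flow is perpendicular to layering, so the layers act in series and the equivalent K is the thickness-weighted harmonic mean.
Total thickness L = 1.47 + 3.19 + 11.4 + 8.84 = 24.90 m.
Σ(b_i/K_i) = 1.47/1.48 + 3.19/58.9 + 11.4/0.522 + 8.84/29.4 = 23.19 d.
K_eq = L / Σ(b_i/K_i) = 24.90 / 23.19 = 1.074 m/day.
Q = K_eq · A · (Δh/L) = 1.074 × 1200 × (12.1/24.90) = 626.2 m³/day.

626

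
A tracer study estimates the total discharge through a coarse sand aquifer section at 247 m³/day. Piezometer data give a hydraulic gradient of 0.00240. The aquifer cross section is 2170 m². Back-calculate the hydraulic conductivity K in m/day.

Hydraulic gradient i = 0.00240.
From Q = K·A·i, K = Q / (A·i) = 247 / (2170 × 0.002400) = 47.43 m/day.

47.4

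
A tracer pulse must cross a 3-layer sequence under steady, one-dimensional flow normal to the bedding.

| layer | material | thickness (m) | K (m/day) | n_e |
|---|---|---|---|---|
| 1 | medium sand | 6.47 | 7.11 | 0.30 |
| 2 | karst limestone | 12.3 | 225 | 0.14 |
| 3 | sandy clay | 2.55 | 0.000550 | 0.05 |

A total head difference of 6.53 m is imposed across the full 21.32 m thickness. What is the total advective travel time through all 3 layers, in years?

7.37

With flow normal to the layers, continuity requires the same specific discharge q through every layer.
Σ(b_i/K_i) = 6.47/7.11 + 12.3/225 + 2.55/0.000550 = 4637 d.
q = Δh / Σ(b_i/K_i) = 6.53 / 4637 = 0.001408 m/day.
In each layer the seepage velocity is v_i = q/n_i, so the layer transit time is t_i = b_i·n_i / q:
  layer 1 (medium sand): t_1 = 6.47 × 0.30 / 0.001408 = 1378 d
  layer 2 (karst limestone): t_2 = 12.3 × 0.14 / 0.001408 = 1223 d
  layer 3 (sandy clay): t_3 = 2.55 × 0.05 / 0.001408 = 90.55 d
Total t = Σ t_i = 2692 days = 7.370 years.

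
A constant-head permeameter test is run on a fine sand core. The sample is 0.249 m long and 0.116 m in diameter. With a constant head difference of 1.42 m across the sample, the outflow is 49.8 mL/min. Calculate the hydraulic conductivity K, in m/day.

Cross-sectional area A = π·(d/2)² = π × (0.116/2)² = 0.01057 m².
Convert discharge: 49.8 mL/min = 8.300e-07 m³/s.
Darcy's law rearranged: K = Q·L / (A·Δh) = 8.300e-07 × 0.249 / (0.01057 × 1.42) = 1.377e-05 m/s = 1.190 m/day.

1.19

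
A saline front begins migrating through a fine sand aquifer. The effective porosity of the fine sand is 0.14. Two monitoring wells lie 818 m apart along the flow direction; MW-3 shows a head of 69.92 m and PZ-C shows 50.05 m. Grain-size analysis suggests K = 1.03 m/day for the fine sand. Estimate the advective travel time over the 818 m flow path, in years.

Hydraulic gradient i = (69.92 − 50.05) / 818 = 19.87 / 818 = 0.02429.
Darcy flux q = K · i = 1.030 × 0.02429 = 0.02502 m/day.
Seepage velocity v = q / n_e = 0.02502 / 0.14 = 0.1787 m/day.
Travel time t = L / v = 818 / 0.1787 = 4577 days = 12.53 years.

12.5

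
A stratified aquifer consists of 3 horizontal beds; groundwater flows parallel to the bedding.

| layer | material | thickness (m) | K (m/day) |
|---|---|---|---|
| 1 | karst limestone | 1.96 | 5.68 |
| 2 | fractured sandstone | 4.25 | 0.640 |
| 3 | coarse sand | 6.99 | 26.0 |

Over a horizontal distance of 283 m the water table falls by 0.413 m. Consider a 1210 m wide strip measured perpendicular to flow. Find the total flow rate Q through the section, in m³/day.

345

Flow is parallel to layering, so each bed carries its own Darcy discharge and the transmissivities add.
Σ(K_i·b_i) = 5.68×1.96 + 0.640×4.25 + 26.0×6.99 = 195.6 m²/day.
Hydraulic gradient i = Δh / L = 0.413 / 283 = 0.001459.
Q = Σ(K_i·b_i) · W · i = 195.6 × 1210 × 0.001459 = 345.4 m³/day.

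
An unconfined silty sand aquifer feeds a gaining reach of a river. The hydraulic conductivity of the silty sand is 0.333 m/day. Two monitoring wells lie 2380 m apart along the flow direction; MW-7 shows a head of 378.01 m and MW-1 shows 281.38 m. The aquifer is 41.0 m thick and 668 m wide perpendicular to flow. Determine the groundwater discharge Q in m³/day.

370

Cross-sectional area A = 668 × 41.0 = 27388 m².
Hydraulic gradient i = (378.01 − 281.38) / 2380 = 96.63 / 2380 = 0.04060.
Darcy's law: Q = K · A · i = 0.3330 × 27388 × 0.04060 = 370.3 m³/day.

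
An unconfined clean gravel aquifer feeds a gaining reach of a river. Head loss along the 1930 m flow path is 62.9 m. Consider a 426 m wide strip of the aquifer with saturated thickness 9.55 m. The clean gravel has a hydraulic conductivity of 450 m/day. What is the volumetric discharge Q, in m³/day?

59700

Cross-sectional area A = 426 × 9.55 = 4068 m².
Hydraulic gradient i = Δh / L = 62.9 / 1930 = 0.03259.
Darcy's law: Q = K · A · i = 450.0 × 4068 × 0.03259 = 59665 m³/day.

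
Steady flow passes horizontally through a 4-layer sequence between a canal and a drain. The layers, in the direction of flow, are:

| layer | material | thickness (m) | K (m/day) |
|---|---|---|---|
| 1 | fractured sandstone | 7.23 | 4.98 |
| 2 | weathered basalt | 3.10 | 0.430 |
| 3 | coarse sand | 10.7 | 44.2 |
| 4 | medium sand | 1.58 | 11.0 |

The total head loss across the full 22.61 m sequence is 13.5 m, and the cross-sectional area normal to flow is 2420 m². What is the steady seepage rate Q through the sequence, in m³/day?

Flow is perpendicular to layering, so the layers act in series and the equivalent K is the thickness-weighted harmonic mean.
Total thickness L = 7.23 + 3.10 + 10.7 + 1.58 = 22.61 m.
Σ(b_i/K_i) = 7.23/4.98 + 3.10/0.430 + 10.7/44.2 + 1.58/11.0 = 9.047 d.
K_eq = L / Σ(b_i/K_i) = 22.61 / 9.047 = 2.499 m/day.
Q = K_eq · A · (Δh/L) = 2.499 × 2420 × (13.5/22.61) = 3611 m³/day.

3610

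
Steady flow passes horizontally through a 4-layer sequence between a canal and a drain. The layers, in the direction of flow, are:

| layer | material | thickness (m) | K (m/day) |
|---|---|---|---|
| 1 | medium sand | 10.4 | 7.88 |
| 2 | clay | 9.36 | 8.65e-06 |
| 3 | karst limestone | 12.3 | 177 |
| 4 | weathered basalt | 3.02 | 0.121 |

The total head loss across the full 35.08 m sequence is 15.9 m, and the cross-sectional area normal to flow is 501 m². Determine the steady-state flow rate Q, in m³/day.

0.00736

Flow is perpendicular to layering, so the layers act in series and the equivalent K is the thickness-weighted harmonic mean.
Total thickness L = 10.4 + 9.36 + 12.3 + 3.02 = 35.08 m.
Σ(b_i/K_i) = 10.4/7.88 + 9.36/8.65e-06 + 12.3/177 + 3.02/0.121 = 1.082e+06 d.
K_eq = L / Σ(b_i/K_i) = 35.08 / 1.082e+06 = 3.242e-05 m/day.
Q = K_eq · A · (Δh/L) = 3.242e-05 × 501 × (15.9/35.08) = 0.007361 m³/day.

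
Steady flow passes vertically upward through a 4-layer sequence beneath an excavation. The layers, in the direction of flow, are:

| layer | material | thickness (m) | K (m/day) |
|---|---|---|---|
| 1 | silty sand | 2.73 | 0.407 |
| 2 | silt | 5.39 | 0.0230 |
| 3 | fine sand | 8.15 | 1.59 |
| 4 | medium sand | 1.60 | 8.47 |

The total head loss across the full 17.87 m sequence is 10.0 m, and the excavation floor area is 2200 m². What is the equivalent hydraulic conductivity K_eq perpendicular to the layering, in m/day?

Flow is perpendicular to layering, so the layers act in series and the equivalent K is the thickness-weighted harmonic mean.
Total thickness L = 2.73 + 5.39 + 8.15 + 1.60 = 17.87 m.
Σ(b_i/K_i) = 2.73/0.407 + 5.39/0.0230 + 8.15/1.59 + 1.60/8.47 = 246.4 d.
K_eq = L / Σ(b_i/K_i) = 17.87 / 246.4 = 0.07253 m/day.

0.0725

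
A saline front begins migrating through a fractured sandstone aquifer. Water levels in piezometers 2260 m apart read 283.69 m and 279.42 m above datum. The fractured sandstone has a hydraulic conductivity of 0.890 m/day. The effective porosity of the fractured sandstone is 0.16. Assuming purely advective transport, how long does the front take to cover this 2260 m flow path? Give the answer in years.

Hydraulic gradient i = (283.69 − 279.42) / 2260 = 4.27 / 2260 = 0.001889.
Darcy flux q = K · i = 0.8900 × 0.001889 = 0.001682 m/day.
Seepage velocity v = q / n_e = 0.001682 / 0.16 = 0.01051 m/day.
Travel time t = L / v = 2260 / 0.01051 = 2.150e+05 days = 588.7 years.

589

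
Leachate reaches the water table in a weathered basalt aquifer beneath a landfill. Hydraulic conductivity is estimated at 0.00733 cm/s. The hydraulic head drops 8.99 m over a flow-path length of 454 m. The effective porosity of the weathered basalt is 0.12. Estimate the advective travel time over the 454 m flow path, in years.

1.19

Convert K: 0.00733 cm/s × 864 = 6.333 m/day.
Hydraulic gradient i = Δh / L = 8.99 / 454 = 0.01980.
Darcy flux q = K · i = 6.333 × 0.01980 = 0.1254 m/day.
Seepage velocity v = q / n_e = 0.1254 / 0.12 = 1.045 m/day.
Travel time t = L / v = 454 / 1.045 = 434.4 days = 1.189 years.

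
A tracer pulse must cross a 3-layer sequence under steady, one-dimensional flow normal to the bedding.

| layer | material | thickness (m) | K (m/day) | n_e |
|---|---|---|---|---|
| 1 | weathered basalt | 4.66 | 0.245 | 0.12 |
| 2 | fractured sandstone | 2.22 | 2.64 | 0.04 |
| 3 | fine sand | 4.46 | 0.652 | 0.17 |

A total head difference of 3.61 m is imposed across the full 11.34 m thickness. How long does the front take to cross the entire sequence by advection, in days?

10.4

With flow normal to the layers, continuity requires the same specific discharge q through every layer.
Σ(b_i/K_i) = 4.66/0.245 + 2.22/2.64 + 4.46/0.652 = 26.70 d.
q = Δh / Σ(b_i/K_i) = 3.61 / 26.70 = 0.1352 m/day.
In each layer the seepage velocity is v_i = q/n_i, so the layer transit time is t_i = b_i·n_i / q:
  layer 1 (weathered basalt): t_1 = 4.66 × 0.12 / 0.1352 = 4.136 d
  layer 2 (fractured sandstone): t_2 = 2.22 × 0.04 / 0.1352 = 0.6568 d
  layer 3 (fine sand): t_3 = 4.46 × 0.17 / 0.1352 = 5.608 d
Total t = Σ t_i = 10.40 days.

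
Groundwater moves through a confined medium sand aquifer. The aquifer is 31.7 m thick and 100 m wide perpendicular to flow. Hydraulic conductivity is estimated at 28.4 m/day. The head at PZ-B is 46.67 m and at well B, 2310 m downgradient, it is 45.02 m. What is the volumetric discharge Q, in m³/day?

64.3

Cross-sectional area A = 100 × 31.7 = 3170 m².
Hydraulic gradient i = (46.67 − 45.02) / 2310 = 1.65 / 2310 = 0.0007143.
Darcy's law: Q = K · A · i = 28.40 × 3170 × 0.0007143 = 64.31 m³/day.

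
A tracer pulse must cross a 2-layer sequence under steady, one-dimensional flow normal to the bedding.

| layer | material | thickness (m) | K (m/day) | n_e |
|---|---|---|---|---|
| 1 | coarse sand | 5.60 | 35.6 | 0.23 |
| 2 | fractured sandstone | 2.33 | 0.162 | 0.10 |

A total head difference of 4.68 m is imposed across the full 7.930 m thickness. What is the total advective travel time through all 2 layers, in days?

4.73

With flow normal to the layers, continuity requires the same specific discharge q through every layer.
Σ(b_i/K_i) = 5.60/35.6 + 2.33/0.162 = 14.54 d.
q = Δh / Σ(b_i/K_i) = 4.68 / 14.54 = 0.3219 m/day.
In each layer the seepage velocity is v_i = q/n_i, so the layer transit time is t_i = b_i·n_i / q:
  layer 1 (coarse sand): t_1 = 5.60 × 0.23 / 0.3219 = 4.002 d
  layer 2 (fractured sandstone): t_2 = 2.33 × 0.10 / 0.3219 = 0.7239 d
Total t = Σ t_i = 4.726 days.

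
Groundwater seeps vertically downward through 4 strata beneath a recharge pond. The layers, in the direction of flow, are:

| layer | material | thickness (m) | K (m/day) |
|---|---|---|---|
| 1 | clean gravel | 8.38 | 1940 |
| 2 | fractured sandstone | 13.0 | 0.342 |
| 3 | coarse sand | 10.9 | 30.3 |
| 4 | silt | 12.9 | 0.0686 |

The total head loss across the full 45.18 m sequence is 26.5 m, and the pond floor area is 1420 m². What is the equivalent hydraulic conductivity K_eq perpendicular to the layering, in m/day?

Flow is perpendicular to layering, so the layers act in series and the equivalent K is the thickness-weighted harmonic mean.
Total thickness L = 8.38 + 13.0 + 10.9 + 12.9 = 45.18 m.
Σ(b_i/K_i) = 8.38/1940 + 13.0/0.342 + 10.9/30.3 + 12.9/0.0686 = 226.4 d.
K_eq = L / Σ(b_i/K_i) = 45.18 / 226.4 = 0.1995 m/day.

0.200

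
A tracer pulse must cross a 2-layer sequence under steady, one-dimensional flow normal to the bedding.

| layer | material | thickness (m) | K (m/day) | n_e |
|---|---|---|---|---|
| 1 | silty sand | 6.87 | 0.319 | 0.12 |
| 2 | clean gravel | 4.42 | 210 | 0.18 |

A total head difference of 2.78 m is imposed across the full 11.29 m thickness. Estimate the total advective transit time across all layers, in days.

With flow normal to the layers, continuity requires the same specific discharge q through every layer.
Σ(b_i/K_i) = 6.87/0.319 + 4.42/210 = 21.56 d.
q = Δh / Σ(b_i/K_i) = 2.78 / 21.56 = 0.1290 m/day.
In each layer the seepage velocity is v_i = q/n_i, so the layer transit time is t_i = b_i·n_i / q:
  layer 1 (silty sand): t_1 = 6.87 × 0.12 / 0.1290 = 6.393 d
  layer 2 (clean gravel): t_2 = 4.42 × 0.18 / 0.1290 = 6.169 d
Total t = Σ t_i = 12.56 days.

12.6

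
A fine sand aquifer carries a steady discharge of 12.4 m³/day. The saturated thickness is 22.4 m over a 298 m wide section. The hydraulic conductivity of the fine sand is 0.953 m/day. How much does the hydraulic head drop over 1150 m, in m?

2.24

Cross-sectional area A = 298 × 22.4 = 6675 m².
From Q = K·A·i, i = Q / (K·A) = 12.4 / (0.9530 × 6675) = 0.001949.
Head loss Δh = i · L = 0.001949 × 1150 = 2.242 m.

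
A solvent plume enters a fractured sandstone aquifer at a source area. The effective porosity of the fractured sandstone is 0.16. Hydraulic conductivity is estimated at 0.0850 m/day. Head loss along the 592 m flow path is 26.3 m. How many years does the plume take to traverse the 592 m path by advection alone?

68.7

Hydraulic gradient i = Δh / L = 26.3 / 592 = 0.04443.
Darcy flux q = K · i = 0.08500 × 0.04443 = 0.003776 m/day.
Seepage velocity v = q / n_e = 0.003776 / 0.16 = 0.02360 m/day.
Travel time t = L / v = 592 / 0.02360 = 25084 days = 68.67 years.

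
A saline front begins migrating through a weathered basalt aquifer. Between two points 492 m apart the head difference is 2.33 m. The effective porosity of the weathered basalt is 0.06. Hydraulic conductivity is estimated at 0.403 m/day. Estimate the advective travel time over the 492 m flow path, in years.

Hydraulic gradient i = Δh / L = 2.33 / 492 = 0.004736.
Darcy flux q = K · i = 0.4030 × 0.004736 = 0.001909 m/day.
Seepage velocity v = q / n_e = 0.001909 / 0.06 = 0.03181 m/day.
Travel time t = L / v = 492 / 0.03181 = 15468 days = 42.35 years.

42.3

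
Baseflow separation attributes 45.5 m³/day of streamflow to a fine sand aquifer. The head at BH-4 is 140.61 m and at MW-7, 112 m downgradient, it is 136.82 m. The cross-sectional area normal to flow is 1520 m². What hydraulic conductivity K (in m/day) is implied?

0.885

Hydraulic gradient i = (140.61 − 136.82) / 112 = 3.79 / 112 = 0.03384.
From Q = K·A·i, K = Q / (A·i) = 45.5 / (1520 × 0.03384) = 0.8846 m/day.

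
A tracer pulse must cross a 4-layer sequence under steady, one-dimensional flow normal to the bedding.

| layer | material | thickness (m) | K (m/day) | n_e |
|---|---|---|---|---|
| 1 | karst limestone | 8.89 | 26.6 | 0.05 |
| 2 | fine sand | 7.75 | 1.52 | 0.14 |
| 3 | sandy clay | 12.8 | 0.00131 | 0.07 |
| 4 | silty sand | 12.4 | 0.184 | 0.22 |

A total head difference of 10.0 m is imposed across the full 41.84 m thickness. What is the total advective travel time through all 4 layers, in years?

13.9

With flow normal to the layers, continuity requires the same specific discharge q through every layer.
Σ(b_i/K_i) = 8.89/26.6 + 7.75/1.52 + 12.8/0.00131 + 12.4/0.184 = 9844 d.
q = Δh / Σ(b_i/K_i) = 10.0 / 9844 = 0.001016 m/day.
In each layer the seepage velocity is v_i = q/n_i, so the layer transit time is t_i = b_i·n_i / q:
  layer 1 (karst limestone): t_1 = 8.89 × 0.05 / 0.001016 = 437.6 d
  layer 2 (fine sand): t_2 = 7.75 × 0.14 / 0.001016 = 1068 d
  layer 3 (sandy clay): t_3 = 12.8 × 0.07 / 0.001016 = 882.0 d
  layer 4 (silty sand): t_4 = 12.4 × 0.22 / 0.001016 = 2685 d
Total t = Σ t_i = 5073 days = 13.89 years.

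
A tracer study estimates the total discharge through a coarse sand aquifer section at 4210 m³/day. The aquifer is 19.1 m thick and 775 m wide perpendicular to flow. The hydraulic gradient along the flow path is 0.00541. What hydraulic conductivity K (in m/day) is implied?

52.6

Cross-sectional area A = 775 × 19.1 = 14803 m².
Hydraulic gradient i = 0.00541.
From Q = K·A·i, K = Q / (A·i) = 4210 / (14803 × 0.005410) = 52.57 m/day.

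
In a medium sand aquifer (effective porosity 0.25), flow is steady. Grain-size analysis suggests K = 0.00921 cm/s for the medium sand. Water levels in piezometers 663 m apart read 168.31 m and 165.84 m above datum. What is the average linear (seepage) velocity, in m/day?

0.119

Convert K: 0.00921 cm/s × 864 = 7.957 m/day.
Hydraulic gradient i = (168.31 − 165.84) / 663 = 2.47 / 663 = 0.003725.
Darcy flux q = K · i = 7.957 × 0.003725 = 0.02965 m/day.
Seepage velocity v = q / n_e = 0.02965 / 0.25 = 0.1186 m/day.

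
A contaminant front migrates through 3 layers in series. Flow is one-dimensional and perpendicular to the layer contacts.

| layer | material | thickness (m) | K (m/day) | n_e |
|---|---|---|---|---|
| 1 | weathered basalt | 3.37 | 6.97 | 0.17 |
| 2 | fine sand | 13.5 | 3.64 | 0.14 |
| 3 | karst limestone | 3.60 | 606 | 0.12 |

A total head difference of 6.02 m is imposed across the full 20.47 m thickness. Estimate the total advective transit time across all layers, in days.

With flow normal to the layers, continuity requires the same specific discharge q through every layer.
Σ(b_i/K_i) = 3.37/6.97 + 13.5/3.64 + 3.60/606 = 4.198 d.
q = Δh / Σ(b_i/K_i) = 6.02 / 4.198 = 1.434 m/day.
In each layer the seepage velocity is v_i = q/n_i, so the layer transit time is t_i = b_i·n_i / q:
  layer 1 (weathered basalt): t_1 = 3.37 × 0.17 / 1.434 = 0.3995 d
  layer 2 (fine sand): t_2 = 13.5 × 0.14 / 1.434 = 1.318 d
  layer 3 (karst limestone): t_3 = 3.60 × 0.12 / 1.434 = 0.3013 d
Total t = Σ t_i = 2.019 days.

2.02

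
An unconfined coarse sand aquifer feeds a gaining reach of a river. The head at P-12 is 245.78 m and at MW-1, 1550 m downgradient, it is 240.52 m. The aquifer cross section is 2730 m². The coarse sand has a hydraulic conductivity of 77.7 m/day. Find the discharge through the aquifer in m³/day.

Hydraulic gradient i = (245.78 − 240.52) / 1550 = 5.26 / 1550 = 0.003394.
Darcy's law: Q = K · A · i = 77.70 × 2730 × 0.003394 = 719.8 m³/day.

720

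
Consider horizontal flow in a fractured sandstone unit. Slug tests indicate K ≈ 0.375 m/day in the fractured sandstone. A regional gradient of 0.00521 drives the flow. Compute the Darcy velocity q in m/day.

0.00195

Hydraulic gradient i = 0.00521.
Specific discharge q = K · i = 0.3750 × 0.005210 = 0.001954 m/day.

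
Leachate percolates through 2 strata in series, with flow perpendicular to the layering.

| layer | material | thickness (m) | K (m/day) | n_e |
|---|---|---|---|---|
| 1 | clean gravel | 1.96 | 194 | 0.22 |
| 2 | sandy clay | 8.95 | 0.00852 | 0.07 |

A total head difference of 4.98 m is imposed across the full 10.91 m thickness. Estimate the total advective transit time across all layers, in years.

0.611

With flow normal to the layers, continuity requires the same specific discharge q through every layer.
Σ(b_i/K_i) = 1.96/194 + 8.95/0.00852 = 1050 d.
q = Δh / Σ(b_i/K_i) = 4.98 / 1050 = 0.004741 m/day.
In each layer the seepage velocity is v_i = q/n_i, so the layer transit time is t_i = b_i·n_i / q:
  layer 1 (clean gravel): t_1 = 1.96 × 0.22 / 0.004741 = 90.96 d
  layer 2 (sandy clay): t_2 = 8.95 × 0.07 / 0.004741 = 132.2 d
Total t = Σ t_i = 223.1 days = 0.6108 years.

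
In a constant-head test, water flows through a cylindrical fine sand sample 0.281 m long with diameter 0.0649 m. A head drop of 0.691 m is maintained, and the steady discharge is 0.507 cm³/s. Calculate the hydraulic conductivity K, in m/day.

5.38

Cross-sectional area A = π·(d/2)² = π × (0.0649/2)² = 0.003308 m².
Convert discharge: 0.507 cm³/s = 5.070e-07 m³/s.
Darcy's law rearranged: K = Q·L / (A·Δh) = 5.070e-07 × 0.281 / (0.003308 × 0.691) = 6.232e-05 m/s = 5.385 m/day.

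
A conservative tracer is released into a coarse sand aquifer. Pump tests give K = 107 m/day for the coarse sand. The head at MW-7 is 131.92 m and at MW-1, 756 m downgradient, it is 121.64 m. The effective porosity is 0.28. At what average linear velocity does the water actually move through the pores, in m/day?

5.20

Hydraulic gradient i = (131.92 − 121.64) / 756 = 10.28 / 756 = 0.01360.
Darcy flux q = K · i = 107.0 × 0.01360 = 1.455 m/day.
Seepage velocity v = q / n_e = 1.455 / 0.28 = 5.196 m/day.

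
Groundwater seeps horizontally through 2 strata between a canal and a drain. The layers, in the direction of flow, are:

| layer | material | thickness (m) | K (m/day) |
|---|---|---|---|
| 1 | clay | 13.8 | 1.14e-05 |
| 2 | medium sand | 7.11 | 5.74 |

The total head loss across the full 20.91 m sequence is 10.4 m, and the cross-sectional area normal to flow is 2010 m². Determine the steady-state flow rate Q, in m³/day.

Flow is perpendicular to layering, so the layers act in series and the equivalent K is the thickness-weighted harmonic mean.
Total thickness L = 13.8 + 7.11 = 20.91 m.
Σ(b_i/K_i) = 13.8/1.14e-05 + 7.11/5.74 = 1.211e+06 d.
K_eq = L / Σ(b_i/K_i) = 20.91 / 1.211e+06 = 1.727e-05 m/day.
Q = K_eq · A · (Δh/L) = 1.727e-05 × 2010 × (10.4/20.91) = 0.01727 m³/day.

0.0173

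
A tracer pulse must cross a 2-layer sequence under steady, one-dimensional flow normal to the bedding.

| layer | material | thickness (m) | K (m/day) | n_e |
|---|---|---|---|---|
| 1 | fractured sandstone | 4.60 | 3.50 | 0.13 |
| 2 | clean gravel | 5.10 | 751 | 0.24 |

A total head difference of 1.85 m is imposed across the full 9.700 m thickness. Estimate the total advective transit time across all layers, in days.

1.30

With flow normal to the layers, continuity requires the same specific discharge q through every layer.
Σ(b_i/K_i) = 4.60/3.50 + 5.10/751 = 1.321 d.
q = Δh / Σ(b_i/K_i) = 1.85 / 1.321 = 1.400 m/day.
In each layer the seepage velocity is v_i = q/n_i, so the layer transit time is t_i = b_i·n_i / q:
  layer 1 (fractured sandstone): t_1 = 4.60 × 0.13 / 1.400 = 0.4270 d
  layer 2 (clean gravel): t_2 = 5.10 × 0.24 / 1.400 = 0.8741 d
Total t = Σ t_i = 1.301 days.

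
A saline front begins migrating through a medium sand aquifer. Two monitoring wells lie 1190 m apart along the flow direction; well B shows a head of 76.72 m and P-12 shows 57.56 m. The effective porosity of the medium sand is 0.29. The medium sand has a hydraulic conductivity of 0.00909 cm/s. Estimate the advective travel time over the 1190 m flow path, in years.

7.47

Convert K: 0.00909 cm/s × 864 = 7.854 m/day.
Hydraulic gradient i = (76.72 − 57.56) / 1190 = 19.16 / 1190 = 0.01610.
Darcy flux q = K · i = 7.854 × 0.01610 = 0.1265 m/day.
Seepage velocity v = q / n_e = 0.1265 / 0.29 = 0.4360 m/day.
Travel time t = L / v = 1190 / 0.4360 = 2729 days = 7.472 years.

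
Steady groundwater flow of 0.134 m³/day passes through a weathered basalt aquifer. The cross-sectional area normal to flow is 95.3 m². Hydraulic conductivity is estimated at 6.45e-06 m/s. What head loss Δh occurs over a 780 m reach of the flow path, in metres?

1.97

Convert K: 6.45e-06 m/s × 86400 = 0.5573 m/day.
From Q = K·A·i, i = Q / (K·A) = 0.134 / (0.5573 × 95.30) = 0.002523.
Head loss Δh = i · L = 0.002523 × 780 = 1.968 m.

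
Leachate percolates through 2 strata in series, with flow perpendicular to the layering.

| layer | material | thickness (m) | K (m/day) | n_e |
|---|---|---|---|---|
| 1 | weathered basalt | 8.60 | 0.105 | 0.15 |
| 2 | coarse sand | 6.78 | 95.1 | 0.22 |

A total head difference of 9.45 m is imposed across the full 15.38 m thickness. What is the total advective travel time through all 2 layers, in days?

With flow normal to the layers, continuity requires the same specific discharge q through every layer.
Σ(b_i/K_i) = 8.60/0.105 + 6.78/95.1 = 81.98 d.
q = Δh / Σ(b_i/K_i) = 9.45 / 81.98 = 0.1153 m/day.
In each layer the seepage velocity is v_i = q/n_i, so the layer transit time is t_i = b_i·n_i / q:
  layer 1 (weathered basalt): t_1 = 8.60 × 0.15 / 0.1153 = 11.19 d
  layer 2 (coarse sand): t_2 = 6.78 × 0.22 / 0.1153 = 12.94 d
Total t = Σ t_i = 24.13 days.

24.1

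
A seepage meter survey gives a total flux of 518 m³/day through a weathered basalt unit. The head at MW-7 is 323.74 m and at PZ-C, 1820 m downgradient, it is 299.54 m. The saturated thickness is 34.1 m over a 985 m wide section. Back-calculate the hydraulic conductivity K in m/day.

Cross-sectional area A = 985 × 34.1 = 33588 m².
Hydraulic gradient i = (323.74 − 299.54) / 1820 = 24.2 / 1820 = 0.01330.
From Q = K·A·i, K = Q / (A·i) = 518 / (33588 × 0.01330) = 1.160 m/day.

1.16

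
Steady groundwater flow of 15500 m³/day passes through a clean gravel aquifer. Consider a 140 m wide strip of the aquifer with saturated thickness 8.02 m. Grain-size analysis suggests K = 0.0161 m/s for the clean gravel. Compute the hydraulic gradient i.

0.00992

Convert K: 0.0161 m/s × 86400 = 1391 m/day.
Cross-sectional area A = 140 × 8.02 = 1123 m².
From Q = K·A·i, i = Q / (K·A) = 15500 / (1391 × 1123) = 0.009924.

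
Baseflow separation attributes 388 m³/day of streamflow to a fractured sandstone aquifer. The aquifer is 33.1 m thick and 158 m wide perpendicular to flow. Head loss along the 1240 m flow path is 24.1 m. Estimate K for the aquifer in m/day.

Cross-sectional area A = 158 × 33.1 = 5230 m².
Hydraulic gradient i = Δh / L = 24.1 / 1240 = 0.01944.
From Q = K·A·i, K = Q / (A·i) = 388 / (5230 × 0.01944) = 3.817 m/day.

3.82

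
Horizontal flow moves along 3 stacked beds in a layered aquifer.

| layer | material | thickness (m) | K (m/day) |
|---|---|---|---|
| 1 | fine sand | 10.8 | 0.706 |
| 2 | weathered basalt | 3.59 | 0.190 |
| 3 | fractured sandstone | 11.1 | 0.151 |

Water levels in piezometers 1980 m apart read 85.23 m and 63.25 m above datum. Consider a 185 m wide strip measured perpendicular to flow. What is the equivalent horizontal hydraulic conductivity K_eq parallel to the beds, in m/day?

0.392

Flow is parallel to layering, so each bed carries its own Darcy discharge and the transmissivities add.
Σ(K_i·b_i) = 0.706×10.8 + 0.190×3.59 + 0.151×11.1 = 9.983 m²/day.
Total thickness b = 25.49 m, so K_eq = Σ(K_i·b_i)/b = 0.3916 m/day.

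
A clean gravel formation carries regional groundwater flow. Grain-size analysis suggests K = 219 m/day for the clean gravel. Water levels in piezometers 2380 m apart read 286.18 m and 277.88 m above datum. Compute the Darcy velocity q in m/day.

0.764

Hydraulic gradient i = (286.18 − 277.88) / 2380 = 8.3 / 2380 = 0.003487.
Specific discharge q = K · i = 219.0 × 0.003487 = 0.7637 m/day.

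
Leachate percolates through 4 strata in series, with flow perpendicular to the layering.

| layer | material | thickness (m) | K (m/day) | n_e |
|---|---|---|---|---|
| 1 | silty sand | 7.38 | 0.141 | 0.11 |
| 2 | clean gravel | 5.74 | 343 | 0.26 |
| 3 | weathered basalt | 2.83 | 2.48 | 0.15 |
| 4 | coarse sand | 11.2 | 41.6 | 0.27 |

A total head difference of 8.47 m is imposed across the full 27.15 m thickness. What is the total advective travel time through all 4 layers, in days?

With flow normal to the layers, continuity requires the same specific discharge q through every layer.
Σ(b_i/K_i) = 7.38/0.141 + 5.74/343 + 2.83/2.48 + 11.2/41.6 = 53.77 d.
q = Δh / Σ(b_i/K_i) = 8.47 / 53.77 = 0.1575 m/day.
In each layer the seepage velocity is v_i = q/n_i, so the layer transit time is t_i = b_i·n_i / q:
  layer 1 (silty sand): t_1 = 7.38 × 0.11 / 0.1575 = 5.153 d
  layer 2 (clean gravel): t_2 = 5.74 × 0.26 / 0.1575 = 9.474 d
  layer 3 (weathered basalt): t_3 = 2.83 × 0.15 / 0.1575 = 2.695 d
  layer 4 (coarse sand): t_4 = 11.2 × 0.27 / 0.1575 = 19.20 d
Total t = Σ t_i = 36.52 days.

36.5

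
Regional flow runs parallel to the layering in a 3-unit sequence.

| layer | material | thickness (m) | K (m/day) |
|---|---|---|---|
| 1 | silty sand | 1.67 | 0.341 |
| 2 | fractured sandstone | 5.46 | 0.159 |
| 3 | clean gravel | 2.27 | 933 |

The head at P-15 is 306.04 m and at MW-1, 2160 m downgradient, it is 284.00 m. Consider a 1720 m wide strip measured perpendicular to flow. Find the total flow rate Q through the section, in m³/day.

Flow is parallel to layering, so each bed carries its own Darcy discharge and the transmissivities add.
Σ(K_i·b_i) = 0.341×1.67 + 0.159×5.46 + 933×2.27 = 2119 m²/day.
Hydraulic gradient i = (306.04 − 284.00) / 2160 = 22.04 / 2160 = 0.01020.
Q = Σ(K_i·b_i) · W · i = 2119 × 1720 × 0.01020 = 37195 m³/day.

37200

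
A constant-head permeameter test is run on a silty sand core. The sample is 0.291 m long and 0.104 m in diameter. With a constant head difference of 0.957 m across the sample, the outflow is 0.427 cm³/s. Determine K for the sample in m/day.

Cross-sectional area A = π·(d/2)² = π × (0.104/2)² = 0.008495 m².
Convert discharge: 0.427 cm³/s = 4.270e-07 m³/s.
Darcy's law rearranged: K = Q·L / (A·Δh) = 4.270e-07 × 0.291 / (0.008495 × 0.957) = 1.528e-05 m/s = 1.321 m/day.

1.32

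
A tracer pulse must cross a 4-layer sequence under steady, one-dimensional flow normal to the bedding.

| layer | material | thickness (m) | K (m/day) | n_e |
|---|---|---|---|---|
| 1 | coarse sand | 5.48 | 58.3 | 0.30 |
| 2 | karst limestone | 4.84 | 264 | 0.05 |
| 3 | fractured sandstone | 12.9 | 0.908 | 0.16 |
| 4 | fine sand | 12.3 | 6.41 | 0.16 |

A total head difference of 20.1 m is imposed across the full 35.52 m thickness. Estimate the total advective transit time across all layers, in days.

4.78

With flow normal to the layers, continuity requires the same specific discharge q through every layer.
Σ(b_i/K_i) = 5.48/58.3 + 4.84/264 + 12.9/0.908 + 12.3/6.41 = 16.24 d.
q = Δh / Σ(b_i/K_i) = 20.1 / 16.24 = 1.238 m/day.
In each layer the seepage velocity is v_i = q/n_i, so the layer transit time is t_i = b_i·n_i / q:
  layer 1 (coarse sand): t_1 = 5.48 × 0.30 / 1.238 = 1.328 d
  layer 2 (karst limestone): t_2 = 4.84 × 0.05 / 1.238 = 0.1955 d
  layer 3 (fractured sandstone): t_3 = 12.9 × 0.16 / 1.238 = 1.667 d
  layer 4 (fine sand): t_4 = 12.3 × 0.16 / 1.238 = 1.590 d
Total t = Σ t_i = 4.781 days.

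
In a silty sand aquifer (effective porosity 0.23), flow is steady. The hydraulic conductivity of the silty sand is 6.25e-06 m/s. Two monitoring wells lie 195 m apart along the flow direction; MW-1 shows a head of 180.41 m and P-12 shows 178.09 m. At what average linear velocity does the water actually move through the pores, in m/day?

Convert K: 6.25e-06 m/s × 86400 = 0.5400 m/day.
Hydraulic gradient i = (180.41 − 178.09) / 195 = 2.32 / 195 = 0.01190.
Darcy flux q = K · i = 0.5400 × 0.01190 = 0.006425 m/day.
Seepage velocity v = q / n_e = 0.006425 / 0.23 = 0.02793 m/day.

0.0279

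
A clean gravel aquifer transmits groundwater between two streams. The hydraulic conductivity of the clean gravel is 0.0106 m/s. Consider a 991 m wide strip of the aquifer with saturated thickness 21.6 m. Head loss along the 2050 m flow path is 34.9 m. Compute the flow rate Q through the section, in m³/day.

334000

Convert K: 0.0106 m/s × 86400 = 915.8 m/day.
Cross-sectional area A = 991 × 21.6 = 21406 m².
Hydraulic gradient i = Δh / L = 34.9 / 2050 = 0.01702.
Darcy's law: Q = K · A · i = 915.8 × 21406 × 0.01702 = 3.337e+05 m³/day.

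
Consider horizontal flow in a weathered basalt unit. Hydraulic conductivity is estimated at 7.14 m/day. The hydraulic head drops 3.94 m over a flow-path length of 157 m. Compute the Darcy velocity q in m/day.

Hydraulic gradient i = Δh / L = 3.94 / 157 = 0.02510.
Specific discharge q = K · i = 7.140 × 0.02510 = 0.1792 m/day.

0.179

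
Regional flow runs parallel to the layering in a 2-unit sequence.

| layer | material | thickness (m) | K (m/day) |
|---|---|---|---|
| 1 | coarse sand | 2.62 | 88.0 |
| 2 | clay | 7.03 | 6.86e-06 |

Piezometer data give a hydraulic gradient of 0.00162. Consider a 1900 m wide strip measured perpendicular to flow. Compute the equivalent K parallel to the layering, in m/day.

Flow is parallel to layering, so each bed carries its own Darcy discharge and the transmissivities add.
Σ(K_i·b_i) = 88.0×2.62 + 6.86e-06×7.03 = 230.6 m²/day.
Total thickness b = 9.650 m, so K_eq = Σ(K_i·b_i)/b = 23.89 m/day.

23.9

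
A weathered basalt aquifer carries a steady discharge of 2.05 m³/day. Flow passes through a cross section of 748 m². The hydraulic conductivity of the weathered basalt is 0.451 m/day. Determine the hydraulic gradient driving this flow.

From Q = K·A·i, i = Q / (K·A) = 2.05 / (0.4510 × 748.0) = 0.006077.

0.00608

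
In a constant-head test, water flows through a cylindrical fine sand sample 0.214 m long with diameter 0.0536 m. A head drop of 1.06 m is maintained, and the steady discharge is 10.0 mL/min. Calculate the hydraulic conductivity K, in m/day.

1.29

Cross-sectional area A = π·(d/2)² = π × (0.0536/2)² = 0.002256 m².
Convert discharge: 10.0 mL/min = 1.667e-07 m³/s.
Darcy's law rearranged: K = Q·L / (A·Δh) = 1.667e-07 × 0.214 / (0.002256 × 1.06) = 1.491e-05 m/s = 1.288 m/day.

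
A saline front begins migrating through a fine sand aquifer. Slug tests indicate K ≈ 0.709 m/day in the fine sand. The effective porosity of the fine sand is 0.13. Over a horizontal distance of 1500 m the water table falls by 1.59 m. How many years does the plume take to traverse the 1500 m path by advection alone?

710

Hydraulic gradient i = Δh / L = 1.59 / 1500 = 0.001060.
Darcy flux q = K · i = 0.7090 × 0.001060 = 0.0007515 m/day.
Seepage velocity v = q / n_e = 0.0007515 / 0.13 = 0.005781 m/day.
Travel time t = L / v = 1500 / 0.005781 = 2.595e+05 days = 710.4 years.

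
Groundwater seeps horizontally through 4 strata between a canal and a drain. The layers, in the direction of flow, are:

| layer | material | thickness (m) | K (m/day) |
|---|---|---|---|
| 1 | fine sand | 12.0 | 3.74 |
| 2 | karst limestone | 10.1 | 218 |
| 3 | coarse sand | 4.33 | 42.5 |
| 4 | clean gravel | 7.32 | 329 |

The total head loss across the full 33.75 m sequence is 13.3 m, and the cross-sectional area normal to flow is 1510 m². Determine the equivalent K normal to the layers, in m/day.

9.99

Flow is perpendicular to layering, so the layers act in series and the equivalent K is the thickness-weighted harmonic mean.
Total thickness L = 12.0 + 10.1 + 4.33 + 7.32 = 33.75 m.
Σ(b_i/K_i) = 12.0/3.74 + 10.1/218 + 4.33/42.5 + 7.32/329 = 3.379 d.
K_eq = L / Σ(b_i/K_i) = 33.75 / 3.379 = 9.988 m/day.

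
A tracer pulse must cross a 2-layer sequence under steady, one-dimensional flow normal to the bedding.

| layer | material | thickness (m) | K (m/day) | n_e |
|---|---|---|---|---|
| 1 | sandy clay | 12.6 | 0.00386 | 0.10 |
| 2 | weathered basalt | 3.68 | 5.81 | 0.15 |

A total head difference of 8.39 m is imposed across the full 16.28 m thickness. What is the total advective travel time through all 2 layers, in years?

1.93

With flow normal to the layers, continuity requires the same specific discharge q through every layer.
Σ(b_i/K_i) = 12.6/0.00386 + 3.68/5.81 = 3265 d.
q = Δh / Σ(b_i/K_i) = 8.39 / 3265 = 0.002570 m/day.
In each layer the seepage velocity is v_i = q/n_i, so the layer transit time is t_i = b_i·n_i / q:
  layer 1 (sandy clay): t_1 = 12.6 × 0.10 / 0.002570 = 490.3 d
  layer 2 (weathered basalt): t_2 = 3.68 × 0.15 / 0.002570 = 214.8 d
Total t = Σ t_i = 705.1 days = 1.931 years.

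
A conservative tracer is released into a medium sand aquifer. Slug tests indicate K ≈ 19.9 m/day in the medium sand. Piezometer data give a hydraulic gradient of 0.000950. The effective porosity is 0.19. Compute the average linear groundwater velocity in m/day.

Hydraulic gradient i = 0.000950.
Darcy flux q = K · i = 19.90 × 0.0009500 = 0.01890 m/day.
Seepage velocity v = q / n_e = 0.01890 / 0.19 = 0.09950 m/day.

0.0995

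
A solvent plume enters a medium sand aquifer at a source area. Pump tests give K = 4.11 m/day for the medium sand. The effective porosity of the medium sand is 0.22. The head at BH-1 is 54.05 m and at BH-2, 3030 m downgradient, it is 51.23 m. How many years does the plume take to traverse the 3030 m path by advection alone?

477

Hydraulic gradient i = (54.05 − 51.23) / 3030 = 2.82 / 3030 = 0.0009307.
Darcy flux q = K · i = 4.110 × 0.0009307 = 0.003825 m/day.
Seepage velocity v = q / n_e = 0.003825 / 0.22 = 0.01739 m/day.
Travel time t = L / v = 3030 / 0.01739 = 1.743e+05 days = 477.1 years.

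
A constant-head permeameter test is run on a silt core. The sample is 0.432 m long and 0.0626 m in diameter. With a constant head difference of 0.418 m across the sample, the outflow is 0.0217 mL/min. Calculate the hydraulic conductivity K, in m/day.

Cross-sectional area A = π·(d/2)² = π × (0.0626/2)² = 0.003078 m².
Convert discharge: 0.0217 mL/min = 3.617e-10 m³/s.
Darcy's law rearranged: K = Q·L / (A·Δh) = 3.617e-10 × 0.432 / (0.003078 × 0.418) = 1.214e-07 m/s = 0.01049 m/day.

0.0105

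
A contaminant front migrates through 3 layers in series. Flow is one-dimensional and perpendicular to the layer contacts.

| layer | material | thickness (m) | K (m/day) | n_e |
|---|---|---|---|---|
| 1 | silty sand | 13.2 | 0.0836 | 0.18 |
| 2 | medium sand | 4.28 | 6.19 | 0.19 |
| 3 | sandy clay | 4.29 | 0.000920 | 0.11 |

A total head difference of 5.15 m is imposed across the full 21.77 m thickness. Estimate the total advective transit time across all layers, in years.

9.38

With flow normal to the layers, continuity requires the same specific discharge q through every layer.
Σ(b_i/K_i) = 13.2/0.0836 + 4.28/6.19 + 4.29/0.000920 = 4822 d.
q = Δh / Σ(b_i/K_i) = 5.15 / 4822 = 0.001068 m/day.
In each layer the seepage velocity is v_i = q/n_i, so the layer transit time is t_i = b_i·n_i / q:
  layer 1 (silty sand): t_1 = 13.2 × 0.18 / 0.001068 = 2225 d
  layer 2 (medium sand): t_2 = 4.28 × 0.19 / 0.001068 = 761.3 d
  layer 3 (sandy clay): t_3 = 4.29 × 0.11 / 0.001068 = 441.8 d
Total t = Σ t_i = 3428 days = 9.384 years.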